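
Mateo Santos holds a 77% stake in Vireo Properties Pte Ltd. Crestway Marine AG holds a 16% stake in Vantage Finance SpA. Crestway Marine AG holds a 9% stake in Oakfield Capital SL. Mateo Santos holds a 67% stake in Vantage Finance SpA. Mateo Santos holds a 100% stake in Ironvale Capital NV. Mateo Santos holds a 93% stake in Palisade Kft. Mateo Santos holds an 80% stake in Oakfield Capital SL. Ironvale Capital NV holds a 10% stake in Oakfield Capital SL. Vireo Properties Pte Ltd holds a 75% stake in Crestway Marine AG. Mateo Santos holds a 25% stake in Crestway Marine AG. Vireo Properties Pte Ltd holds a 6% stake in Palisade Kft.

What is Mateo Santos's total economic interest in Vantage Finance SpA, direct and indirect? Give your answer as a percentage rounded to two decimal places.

Mateo reaches Vantage along 3 paths.
Direct stake: 67% = 67%.
Via Crestway: 25% × 16% = 4%.
Via Vireo → Crestway: 77% × 75% × 16% = 9.24%.
Total: 67% + 4% + 9.24% = 80.24%.

80.24%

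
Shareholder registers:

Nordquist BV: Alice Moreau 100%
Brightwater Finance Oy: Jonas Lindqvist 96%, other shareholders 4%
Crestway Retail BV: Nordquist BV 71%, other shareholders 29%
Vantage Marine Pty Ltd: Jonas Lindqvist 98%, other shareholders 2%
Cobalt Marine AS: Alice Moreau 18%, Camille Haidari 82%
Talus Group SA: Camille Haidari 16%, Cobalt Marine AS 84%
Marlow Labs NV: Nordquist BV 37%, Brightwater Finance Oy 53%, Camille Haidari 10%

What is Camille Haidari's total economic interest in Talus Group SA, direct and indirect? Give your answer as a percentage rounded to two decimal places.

Camille reaches Talus along 2 paths.
Direct stake: 16% = 16%.
Via Cobalt: 82% × 84% = 68.88%.
Total: 16% + 68.88% = 84.88%.

84.88%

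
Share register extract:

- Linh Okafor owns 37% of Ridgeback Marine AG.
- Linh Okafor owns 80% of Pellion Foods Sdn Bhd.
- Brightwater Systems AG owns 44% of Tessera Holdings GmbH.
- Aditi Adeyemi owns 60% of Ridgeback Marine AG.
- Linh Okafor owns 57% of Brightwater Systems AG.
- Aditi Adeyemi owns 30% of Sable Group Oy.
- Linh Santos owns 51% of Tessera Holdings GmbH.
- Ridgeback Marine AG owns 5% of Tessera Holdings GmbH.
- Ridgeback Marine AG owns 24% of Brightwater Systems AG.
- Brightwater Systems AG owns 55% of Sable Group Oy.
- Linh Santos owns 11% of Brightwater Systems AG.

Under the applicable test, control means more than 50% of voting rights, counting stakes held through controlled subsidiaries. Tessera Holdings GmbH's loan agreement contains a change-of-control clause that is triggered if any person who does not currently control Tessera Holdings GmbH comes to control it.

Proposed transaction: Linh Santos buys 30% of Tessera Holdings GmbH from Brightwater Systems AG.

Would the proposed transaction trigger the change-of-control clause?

No

The purchase adds only to Linh Santos's holdings (Brightwater's stake shrinks), so Linh Santos is the only person who could newly come to control Tessera.
Linh Santos holds 51% of Tessera, so Linh Santos controls Tessera.
So Linh Santos already controls Tessera before the transaction.
After the purchase, Linh Santos's direct stake in Tessera rises to 51% + 30% = 81%, and Brightwater's stake falls to 14%.
Linh Santos controlled Tessera already, so this is not a new person acquiring control; every other person's position is unchanged or reduced.
No new person acquires control, so the clause is not triggered.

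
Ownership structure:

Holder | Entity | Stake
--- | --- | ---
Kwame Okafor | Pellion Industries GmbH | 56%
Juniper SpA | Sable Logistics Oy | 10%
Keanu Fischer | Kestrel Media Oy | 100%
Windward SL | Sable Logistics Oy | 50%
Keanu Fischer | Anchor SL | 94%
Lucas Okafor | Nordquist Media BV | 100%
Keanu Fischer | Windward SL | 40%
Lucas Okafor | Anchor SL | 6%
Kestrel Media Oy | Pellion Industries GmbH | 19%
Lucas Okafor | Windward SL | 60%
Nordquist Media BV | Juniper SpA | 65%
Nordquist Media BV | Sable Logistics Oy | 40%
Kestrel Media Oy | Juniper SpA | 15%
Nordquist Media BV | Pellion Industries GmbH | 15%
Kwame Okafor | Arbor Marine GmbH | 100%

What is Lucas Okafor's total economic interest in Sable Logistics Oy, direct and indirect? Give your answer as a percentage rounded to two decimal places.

76.50%

Lucas reaches Sable along 3 paths.
Via Nordquist: 100% × 40% = 40%.
Via Nordquist → Juniper: 100% × 65% × 10% = 6.5%.
Via Windward: 60% × 50% = 30%.
Total: 40% + 6.5% + 30% = 76.5%.
Rounded: 76.50%.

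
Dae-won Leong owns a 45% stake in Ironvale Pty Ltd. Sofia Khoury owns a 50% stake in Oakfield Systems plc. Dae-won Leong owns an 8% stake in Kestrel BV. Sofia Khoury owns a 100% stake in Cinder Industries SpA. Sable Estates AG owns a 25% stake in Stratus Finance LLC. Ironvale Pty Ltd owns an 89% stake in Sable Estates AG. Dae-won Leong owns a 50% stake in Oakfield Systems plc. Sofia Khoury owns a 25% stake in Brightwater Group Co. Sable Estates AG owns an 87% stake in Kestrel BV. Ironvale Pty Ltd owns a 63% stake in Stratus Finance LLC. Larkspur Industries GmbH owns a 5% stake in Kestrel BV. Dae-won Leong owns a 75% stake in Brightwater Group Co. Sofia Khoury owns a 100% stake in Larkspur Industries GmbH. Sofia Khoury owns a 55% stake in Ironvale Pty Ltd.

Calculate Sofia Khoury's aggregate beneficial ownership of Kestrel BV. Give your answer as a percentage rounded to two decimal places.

47.59%

Sofia reaches Kestrel along 2 paths.
Via Ironvale → Sable: 55% × 89% × 87% = 42.5865%.
Via Larkspur: 100% × 5% = 5%.
Total: 42.5865% + 5% = 47.5865%.
Rounded: 47.59%.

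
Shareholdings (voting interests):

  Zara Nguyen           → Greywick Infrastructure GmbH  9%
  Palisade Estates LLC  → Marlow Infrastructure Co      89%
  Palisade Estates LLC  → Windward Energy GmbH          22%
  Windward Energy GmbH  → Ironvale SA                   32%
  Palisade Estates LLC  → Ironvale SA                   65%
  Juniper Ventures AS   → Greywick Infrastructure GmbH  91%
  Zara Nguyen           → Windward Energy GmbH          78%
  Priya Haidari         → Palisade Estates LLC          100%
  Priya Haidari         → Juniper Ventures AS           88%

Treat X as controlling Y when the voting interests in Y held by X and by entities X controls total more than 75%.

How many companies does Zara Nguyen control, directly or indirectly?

1

Zara holds 78% of Windward, so Zara controls Windward.
No other company's threshold is met.
Zara controls 1 company.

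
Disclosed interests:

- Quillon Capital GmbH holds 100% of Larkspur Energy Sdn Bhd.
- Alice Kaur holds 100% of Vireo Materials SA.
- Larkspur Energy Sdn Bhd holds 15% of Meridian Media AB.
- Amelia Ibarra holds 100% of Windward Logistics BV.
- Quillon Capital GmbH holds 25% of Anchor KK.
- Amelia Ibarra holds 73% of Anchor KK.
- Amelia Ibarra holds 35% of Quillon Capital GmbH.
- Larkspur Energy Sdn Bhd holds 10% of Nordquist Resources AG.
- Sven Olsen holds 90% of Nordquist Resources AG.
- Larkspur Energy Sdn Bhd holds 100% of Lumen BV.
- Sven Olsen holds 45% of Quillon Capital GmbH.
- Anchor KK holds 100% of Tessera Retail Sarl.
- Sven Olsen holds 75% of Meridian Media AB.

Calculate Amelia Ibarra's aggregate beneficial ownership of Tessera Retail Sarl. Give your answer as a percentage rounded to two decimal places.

81.75%

Amelia reaches Tessera along 2 paths.
Via Anchor: 73% × 100% = 73%.
Via Quillon → Anchor: 35% × 25% × 100% = 8.75%.
Total: 73% + 8.75% = 81.75%.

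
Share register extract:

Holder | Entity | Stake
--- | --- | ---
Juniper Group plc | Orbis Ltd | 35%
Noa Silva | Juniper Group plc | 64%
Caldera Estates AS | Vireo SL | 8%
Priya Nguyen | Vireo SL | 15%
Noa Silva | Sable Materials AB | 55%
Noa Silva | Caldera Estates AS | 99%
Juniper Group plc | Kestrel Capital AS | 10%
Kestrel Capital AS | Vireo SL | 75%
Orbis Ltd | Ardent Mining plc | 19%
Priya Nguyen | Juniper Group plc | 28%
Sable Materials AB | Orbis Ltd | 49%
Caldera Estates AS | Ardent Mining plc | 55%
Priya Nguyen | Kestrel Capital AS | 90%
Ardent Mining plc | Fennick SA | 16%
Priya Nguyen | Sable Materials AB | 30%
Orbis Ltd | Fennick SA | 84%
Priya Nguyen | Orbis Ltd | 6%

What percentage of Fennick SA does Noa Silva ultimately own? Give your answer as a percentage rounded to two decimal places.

51.67%

Noa reaches Fennick along 5 paths.
Via Juniper → Orbis: 64% × 35% × 84% = 18.816%.
Via Sable → Orbis: 55% × 49% × 84% = 22.638%.
Via Juniper → Orbis → Ardent: 64% × 35% × 19% × 16% = 0.68096%.
Via Sable → Orbis → Ardent: 55% × 49% × 19% × 16% = 0.81928%.
Via Caldera → Ardent: 99% × 55% × 16% = 8.712%.
Total: 18.816% + 22.638% + 0.68096% + 0.81928% + 8.712% = 51.66624%.
Rounded: 51.67%.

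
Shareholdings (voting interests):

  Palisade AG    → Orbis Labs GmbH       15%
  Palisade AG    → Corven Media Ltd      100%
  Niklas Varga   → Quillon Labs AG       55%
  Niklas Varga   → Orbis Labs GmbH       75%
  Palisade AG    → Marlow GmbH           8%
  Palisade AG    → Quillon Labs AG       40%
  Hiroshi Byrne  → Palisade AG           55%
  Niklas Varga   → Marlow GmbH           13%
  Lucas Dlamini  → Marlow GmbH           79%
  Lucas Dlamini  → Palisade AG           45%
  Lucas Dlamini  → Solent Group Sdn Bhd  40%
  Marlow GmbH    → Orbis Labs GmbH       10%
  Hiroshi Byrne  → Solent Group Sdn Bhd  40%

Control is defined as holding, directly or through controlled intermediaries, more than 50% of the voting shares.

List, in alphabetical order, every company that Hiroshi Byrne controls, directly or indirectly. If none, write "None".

Hiroshi holds 55% of Palisade, so Hiroshi controls Palisade.
Palisade holds 100% of Corven, so Hiroshi controls Corven.
No other company's threshold is met.

Corven Media Ltd, Palisade AG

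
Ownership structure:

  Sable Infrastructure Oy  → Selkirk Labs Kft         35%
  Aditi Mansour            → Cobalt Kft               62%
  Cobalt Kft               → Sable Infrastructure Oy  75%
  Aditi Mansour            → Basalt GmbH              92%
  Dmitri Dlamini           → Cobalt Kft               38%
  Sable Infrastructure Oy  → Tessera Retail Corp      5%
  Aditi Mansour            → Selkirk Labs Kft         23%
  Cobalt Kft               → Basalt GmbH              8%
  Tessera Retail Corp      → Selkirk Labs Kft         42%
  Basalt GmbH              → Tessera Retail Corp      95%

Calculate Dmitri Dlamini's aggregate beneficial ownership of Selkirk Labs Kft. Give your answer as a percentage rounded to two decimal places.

Dmitri reaches Selkirk along 3 paths.
Via Cobalt → Basalt → Tessera: 38% × 8% × 95% × 42% = 1.21296%.
Via Cobalt → Sable → Tessera: 38% × 75% × 5% × 42% = 0.5985%.
Via Cobalt → Sable: 38% × 75% × 35% = 9.975%.
Total: 1.21296% + 0.5985% + 9.975% = 11.78646%.
Rounded: 11.79%.

11.79%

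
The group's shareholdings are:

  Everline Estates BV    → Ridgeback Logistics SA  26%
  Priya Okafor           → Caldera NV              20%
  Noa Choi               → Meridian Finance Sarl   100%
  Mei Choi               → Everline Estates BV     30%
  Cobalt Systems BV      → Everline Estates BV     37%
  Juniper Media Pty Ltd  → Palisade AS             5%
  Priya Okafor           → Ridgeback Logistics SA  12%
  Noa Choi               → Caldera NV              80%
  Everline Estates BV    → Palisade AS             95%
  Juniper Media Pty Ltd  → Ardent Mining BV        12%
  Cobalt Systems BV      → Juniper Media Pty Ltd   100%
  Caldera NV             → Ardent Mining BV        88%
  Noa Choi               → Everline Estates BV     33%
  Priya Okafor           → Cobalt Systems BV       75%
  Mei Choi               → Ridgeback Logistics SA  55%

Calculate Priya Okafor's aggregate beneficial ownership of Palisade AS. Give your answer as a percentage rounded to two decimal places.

30.11%

Priya reaches Palisade along 2 paths.
Via Cobalt → Juniper: 75% × 100% × 5% = 3.75%.
Via Cobalt → Everline: 75% × 37% × 95% = 26.3625%.
Total: 3.75% + 26.3625% = 30.1125%.
Rounded: 30.11%.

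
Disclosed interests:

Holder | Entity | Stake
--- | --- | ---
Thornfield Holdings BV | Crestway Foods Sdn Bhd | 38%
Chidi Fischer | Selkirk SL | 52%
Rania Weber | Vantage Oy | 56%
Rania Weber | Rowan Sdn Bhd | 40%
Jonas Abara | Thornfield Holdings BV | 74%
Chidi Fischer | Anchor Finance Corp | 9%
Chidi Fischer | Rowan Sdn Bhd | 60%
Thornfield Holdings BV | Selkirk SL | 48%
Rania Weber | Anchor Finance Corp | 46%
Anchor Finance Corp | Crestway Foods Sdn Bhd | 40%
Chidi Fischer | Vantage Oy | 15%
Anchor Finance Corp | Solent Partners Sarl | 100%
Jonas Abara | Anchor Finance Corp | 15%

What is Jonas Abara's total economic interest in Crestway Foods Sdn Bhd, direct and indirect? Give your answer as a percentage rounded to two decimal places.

Jonas reaches Crestway along 2 paths.
Via Anchor: 15% × 40% = 6%.
Via Thornfield: 74% × 38% = 28.12%.
Total: 6% + 28.12% = 34.12%.

34.12%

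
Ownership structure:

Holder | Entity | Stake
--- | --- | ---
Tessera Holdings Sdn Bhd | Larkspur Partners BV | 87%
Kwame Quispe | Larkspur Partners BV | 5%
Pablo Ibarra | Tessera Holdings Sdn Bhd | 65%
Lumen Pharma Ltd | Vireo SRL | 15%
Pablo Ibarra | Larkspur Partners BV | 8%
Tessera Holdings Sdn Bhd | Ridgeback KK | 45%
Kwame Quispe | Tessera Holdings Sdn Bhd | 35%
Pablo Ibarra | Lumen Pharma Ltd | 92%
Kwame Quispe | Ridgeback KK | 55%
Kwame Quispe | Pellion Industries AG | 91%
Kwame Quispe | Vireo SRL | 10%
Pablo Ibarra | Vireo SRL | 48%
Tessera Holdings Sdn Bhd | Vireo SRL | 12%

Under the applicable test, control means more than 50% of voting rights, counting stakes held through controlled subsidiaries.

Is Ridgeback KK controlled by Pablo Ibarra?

Pablo holds 65% of Tessera, so Pablo controls Tessera.
Pablo holds 92% of Lumen, so Pablo controls Lumen.
Lumen and Tessera and Pablo together hold 15% + 12% + 48% = 75% of Vireo, so Pablo controls Vireo.
Pablo and Tessera together hold 8% + 87% = 95% of Larkspur, so Pablo controls Larkspur.
In Ridgeback, Pablo's side holds only 45%, not > 50%.
So Pablo does not control Ridgeback.

No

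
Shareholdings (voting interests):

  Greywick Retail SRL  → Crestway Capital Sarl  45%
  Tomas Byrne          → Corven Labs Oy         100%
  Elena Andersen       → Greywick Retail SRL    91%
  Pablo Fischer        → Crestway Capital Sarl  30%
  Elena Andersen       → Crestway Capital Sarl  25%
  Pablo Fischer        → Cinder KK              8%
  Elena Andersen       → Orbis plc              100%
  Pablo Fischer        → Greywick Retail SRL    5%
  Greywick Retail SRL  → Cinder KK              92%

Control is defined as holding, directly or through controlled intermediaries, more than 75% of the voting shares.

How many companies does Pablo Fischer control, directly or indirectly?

Pablo's largest direct stake is 30% in Crestway, which does not meet the threshold.
Pablo controls 0 companies.

0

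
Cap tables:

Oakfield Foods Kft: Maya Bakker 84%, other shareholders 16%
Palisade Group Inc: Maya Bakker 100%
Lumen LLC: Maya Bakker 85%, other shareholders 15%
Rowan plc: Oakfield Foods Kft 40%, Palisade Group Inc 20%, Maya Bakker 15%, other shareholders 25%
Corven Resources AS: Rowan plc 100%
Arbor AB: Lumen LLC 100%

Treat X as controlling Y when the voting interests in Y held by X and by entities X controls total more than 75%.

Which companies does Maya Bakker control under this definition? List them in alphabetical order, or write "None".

Maya holds 84% of Oakfield, so Maya controls Oakfield.
Maya holds 100% of Palisade, so Maya controls Palisade.
Maya holds 85% of Lumen, so Maya controls Lumen.
Lumen holds 100% of Arbor, so Maya controls Arbor.
No other company's threshold is met.

Arbor AB, Lumen LLC, Oakfield Foods Kft, Palisade Group Inc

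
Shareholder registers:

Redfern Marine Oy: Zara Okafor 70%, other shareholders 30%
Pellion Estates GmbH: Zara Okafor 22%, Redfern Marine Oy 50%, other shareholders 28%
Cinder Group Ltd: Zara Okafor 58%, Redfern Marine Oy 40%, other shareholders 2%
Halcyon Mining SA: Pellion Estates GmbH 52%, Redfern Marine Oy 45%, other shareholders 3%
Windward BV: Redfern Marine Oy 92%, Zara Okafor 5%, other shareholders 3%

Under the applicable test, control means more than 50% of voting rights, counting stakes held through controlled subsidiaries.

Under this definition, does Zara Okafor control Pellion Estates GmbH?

Yes

Zara holds 70% of Redfern, so Zara controls Redfern.
Zara and Redfern together hold 22% + 50% = 72% of Pellion, so Zara controls Pellion.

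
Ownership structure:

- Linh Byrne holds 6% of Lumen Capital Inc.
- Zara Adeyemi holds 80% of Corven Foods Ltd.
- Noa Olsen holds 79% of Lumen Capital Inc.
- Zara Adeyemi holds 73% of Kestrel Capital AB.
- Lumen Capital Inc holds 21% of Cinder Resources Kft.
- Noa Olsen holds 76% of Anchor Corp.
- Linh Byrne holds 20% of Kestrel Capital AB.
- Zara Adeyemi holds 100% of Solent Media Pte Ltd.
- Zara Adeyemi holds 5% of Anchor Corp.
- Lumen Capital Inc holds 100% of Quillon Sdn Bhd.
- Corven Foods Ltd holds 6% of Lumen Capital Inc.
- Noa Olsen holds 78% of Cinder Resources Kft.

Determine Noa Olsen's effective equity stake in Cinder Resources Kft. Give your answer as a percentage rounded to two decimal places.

94.59%

Noa reaches Cinder along 2 paths.
Via Lumen: 79% × 21% = 16.59%.
Direct stake: 78% = 78%.
Total: 16.59% + 78% = 94.59%.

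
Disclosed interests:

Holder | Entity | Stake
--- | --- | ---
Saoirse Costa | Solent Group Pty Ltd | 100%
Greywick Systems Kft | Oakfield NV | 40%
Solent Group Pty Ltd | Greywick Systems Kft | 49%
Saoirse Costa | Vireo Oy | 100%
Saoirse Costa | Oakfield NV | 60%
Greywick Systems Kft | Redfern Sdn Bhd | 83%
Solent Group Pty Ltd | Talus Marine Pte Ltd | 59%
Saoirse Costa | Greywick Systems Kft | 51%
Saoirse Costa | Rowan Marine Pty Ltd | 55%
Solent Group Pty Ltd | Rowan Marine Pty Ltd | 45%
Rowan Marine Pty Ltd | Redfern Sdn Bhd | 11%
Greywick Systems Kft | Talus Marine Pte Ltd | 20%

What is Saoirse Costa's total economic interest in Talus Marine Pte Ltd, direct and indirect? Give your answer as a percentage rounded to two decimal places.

79.00%

Saoirse reaches Talus along 3 paths.
Via Solent: 100% × 59% = 59%.
Via Solent → Greywick: 100% × 49% × 20% = 9.8%.
Via Greywick: 51% × 20% = 10.2%.
Total: 59% + 9.8% + 10.2% = 79%.
Rounded: 79.00%.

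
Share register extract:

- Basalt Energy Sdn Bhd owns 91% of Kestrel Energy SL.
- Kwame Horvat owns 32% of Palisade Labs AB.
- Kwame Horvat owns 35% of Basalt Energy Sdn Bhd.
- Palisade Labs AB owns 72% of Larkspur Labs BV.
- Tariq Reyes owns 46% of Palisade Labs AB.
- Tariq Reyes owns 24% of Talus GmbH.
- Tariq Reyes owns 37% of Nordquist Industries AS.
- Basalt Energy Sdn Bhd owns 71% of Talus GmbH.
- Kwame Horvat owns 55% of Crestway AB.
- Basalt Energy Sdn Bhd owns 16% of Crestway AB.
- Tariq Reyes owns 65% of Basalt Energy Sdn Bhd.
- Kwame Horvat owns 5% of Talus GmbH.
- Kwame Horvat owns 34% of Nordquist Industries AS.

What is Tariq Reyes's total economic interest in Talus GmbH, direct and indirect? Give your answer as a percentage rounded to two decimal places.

Tariq reaches Talus along 2 paths.
Via Basalt: 65% × 71% = 46.15%.
Direct stake: 24% = 24%.
Total: 46.15% + 24% = 70.15%.

70.15%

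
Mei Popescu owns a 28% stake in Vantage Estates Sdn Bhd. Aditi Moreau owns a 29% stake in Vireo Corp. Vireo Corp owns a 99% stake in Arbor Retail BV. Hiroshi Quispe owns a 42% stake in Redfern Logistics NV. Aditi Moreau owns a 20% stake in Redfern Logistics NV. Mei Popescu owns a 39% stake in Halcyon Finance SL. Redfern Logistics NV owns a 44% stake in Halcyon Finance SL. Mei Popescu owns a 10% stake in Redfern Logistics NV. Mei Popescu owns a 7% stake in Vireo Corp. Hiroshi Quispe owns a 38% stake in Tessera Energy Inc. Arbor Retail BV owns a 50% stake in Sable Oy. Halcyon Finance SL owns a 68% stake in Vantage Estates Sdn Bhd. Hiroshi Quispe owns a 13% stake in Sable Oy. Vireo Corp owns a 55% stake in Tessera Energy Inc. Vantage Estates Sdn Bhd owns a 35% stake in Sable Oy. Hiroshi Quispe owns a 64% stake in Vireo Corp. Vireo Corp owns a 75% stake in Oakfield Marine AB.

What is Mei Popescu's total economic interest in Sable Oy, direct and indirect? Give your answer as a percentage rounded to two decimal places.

Mei reaches Sable along 4 paths.
Via Halcyon → Vantage: 39% × 68% × 35% = 9.282%.
Via Redfern → Halcyon → Vantage: 10% × 44% × 68% × 35% = 1.0472%.
Via Vantage: 28% × 35% = 9.8%.
Via Vireo → Arbor: 7% × 99% × 50% = 3.465%.
Total: 9.282% + 1.0472% + 9.8% + 3.465% = 23.5942%.
Rounded: 23.59%.

23.59%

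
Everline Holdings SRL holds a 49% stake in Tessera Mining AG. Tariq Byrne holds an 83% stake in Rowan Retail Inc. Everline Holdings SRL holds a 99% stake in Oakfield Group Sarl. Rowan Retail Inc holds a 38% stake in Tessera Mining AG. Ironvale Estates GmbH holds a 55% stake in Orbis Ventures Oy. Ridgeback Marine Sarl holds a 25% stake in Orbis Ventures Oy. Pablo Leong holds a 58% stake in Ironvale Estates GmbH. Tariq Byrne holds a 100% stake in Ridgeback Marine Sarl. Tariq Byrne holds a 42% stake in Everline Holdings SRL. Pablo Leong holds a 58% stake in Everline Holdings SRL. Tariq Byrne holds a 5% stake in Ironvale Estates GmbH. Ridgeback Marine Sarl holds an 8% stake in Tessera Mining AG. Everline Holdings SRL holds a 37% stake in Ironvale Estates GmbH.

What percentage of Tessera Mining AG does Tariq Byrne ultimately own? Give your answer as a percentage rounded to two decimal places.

Tariq reaches Tessera along 3 paths.
Via Ridgeback: 100% × 8% = 8%.
Via Rowan: 83% × 38% = 31.54%.
Via Everline: 42% × 49% = 20.58%.
Total: 8% + 31.54% + 20.58% = 60.12%.

60.12%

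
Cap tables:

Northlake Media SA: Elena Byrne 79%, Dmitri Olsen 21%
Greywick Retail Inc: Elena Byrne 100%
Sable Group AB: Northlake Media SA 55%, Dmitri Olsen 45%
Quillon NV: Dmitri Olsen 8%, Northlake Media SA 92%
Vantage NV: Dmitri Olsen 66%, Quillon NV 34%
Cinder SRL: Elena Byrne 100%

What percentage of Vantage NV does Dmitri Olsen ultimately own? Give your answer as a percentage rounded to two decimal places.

Dmitri reaches Vantage along 3 paths.
Direct stake: 66% = 66%.
Via Quillon: 8% × 34% = 2.72%.
Via Northlake → Quillon: 21% × 92% × 34% = 6.5688%.
Total: 66% + 2.72% + 6.5688% = 75.2888%.
Rounded: 75.29%.

75.29%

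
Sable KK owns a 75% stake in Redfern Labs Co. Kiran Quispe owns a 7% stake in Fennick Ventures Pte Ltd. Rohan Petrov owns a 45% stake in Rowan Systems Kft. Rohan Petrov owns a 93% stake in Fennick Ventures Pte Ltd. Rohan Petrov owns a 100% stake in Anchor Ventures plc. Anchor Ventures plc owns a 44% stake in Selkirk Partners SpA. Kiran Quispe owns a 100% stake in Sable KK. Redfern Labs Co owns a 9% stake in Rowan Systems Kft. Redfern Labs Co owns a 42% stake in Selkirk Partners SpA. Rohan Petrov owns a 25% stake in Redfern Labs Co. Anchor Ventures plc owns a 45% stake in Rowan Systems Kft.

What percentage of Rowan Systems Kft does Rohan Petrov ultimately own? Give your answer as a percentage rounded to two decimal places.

92.25%

Rohan reaches Rowan along 3 paths.
Via Anchor: 100% × 45% = 45%.
Via Redfern: 25% × 9% = 2.25%.
Direct stake: 45% = 45%.
Total: 45% + 2.25% + 45% = 92.25%.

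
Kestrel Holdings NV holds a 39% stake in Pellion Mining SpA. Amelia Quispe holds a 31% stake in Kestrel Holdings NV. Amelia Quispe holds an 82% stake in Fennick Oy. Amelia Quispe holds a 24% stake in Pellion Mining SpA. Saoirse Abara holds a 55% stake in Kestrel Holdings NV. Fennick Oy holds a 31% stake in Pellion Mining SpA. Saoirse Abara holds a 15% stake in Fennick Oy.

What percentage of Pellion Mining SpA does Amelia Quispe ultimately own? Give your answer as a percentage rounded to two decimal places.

61.51%

Amelia reaches Pellion along 3 paths.
Direct stake: 24% = 24%.
Via Fennick: 82% × 31% = 25.42%.
Via Kestrel: 31% × 39% = 12.09%.
Total: 24% + 25.42% + 12.09% = 61.51%.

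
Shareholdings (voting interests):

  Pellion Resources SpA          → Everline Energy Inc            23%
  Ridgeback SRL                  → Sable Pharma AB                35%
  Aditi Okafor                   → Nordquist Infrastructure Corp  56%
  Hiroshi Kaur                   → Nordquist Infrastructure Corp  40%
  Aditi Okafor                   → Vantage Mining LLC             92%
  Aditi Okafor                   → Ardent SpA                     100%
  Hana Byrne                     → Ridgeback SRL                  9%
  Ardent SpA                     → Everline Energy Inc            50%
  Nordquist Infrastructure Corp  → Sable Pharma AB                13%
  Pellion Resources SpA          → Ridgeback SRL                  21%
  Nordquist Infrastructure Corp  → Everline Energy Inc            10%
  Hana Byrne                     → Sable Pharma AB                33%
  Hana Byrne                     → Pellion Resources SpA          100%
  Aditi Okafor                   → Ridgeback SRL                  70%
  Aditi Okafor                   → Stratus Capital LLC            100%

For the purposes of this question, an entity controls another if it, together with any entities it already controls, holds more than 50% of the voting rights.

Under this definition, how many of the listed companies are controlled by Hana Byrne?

1

Hana holds 100% of Pellion, so Hana controls Pellion.
No other company's threshold is met.
Hana controls 1 company.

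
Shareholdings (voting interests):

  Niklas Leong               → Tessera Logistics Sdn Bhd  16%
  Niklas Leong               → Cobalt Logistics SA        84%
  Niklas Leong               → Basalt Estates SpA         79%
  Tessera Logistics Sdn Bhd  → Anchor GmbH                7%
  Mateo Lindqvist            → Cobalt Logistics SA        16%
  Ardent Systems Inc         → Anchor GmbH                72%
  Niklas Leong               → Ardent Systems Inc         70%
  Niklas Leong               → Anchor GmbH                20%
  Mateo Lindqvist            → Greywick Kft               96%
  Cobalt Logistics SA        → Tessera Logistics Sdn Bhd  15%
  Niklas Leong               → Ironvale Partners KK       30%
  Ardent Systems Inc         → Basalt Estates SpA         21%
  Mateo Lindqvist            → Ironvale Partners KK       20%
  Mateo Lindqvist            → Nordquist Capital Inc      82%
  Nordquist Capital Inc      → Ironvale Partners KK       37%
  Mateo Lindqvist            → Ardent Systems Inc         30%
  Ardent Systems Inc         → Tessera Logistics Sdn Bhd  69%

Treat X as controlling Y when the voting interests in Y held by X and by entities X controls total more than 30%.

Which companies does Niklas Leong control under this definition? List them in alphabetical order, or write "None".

Niklas holds 70% of Ardent, so Niklas controls Ardent.
Ardent and Niklas together hold 21% + 79% = 100% of Basalt, so Niklas controls Basalt.
Niklas holds 84% of Cobalt, so Niklas controls Cobalt.
Ardent and Niklas and Cobalt together hold 69% + 16% + 15% = 100% of Tessera, so Niklas controls Tessera.
Niklas and Tessera and Ardent together hold 20% + 7% + 72% = 99% of Anchor, so Niklas controls Anchor.
No other company's threshold is met.

Anchor GmbH, Ardent Systems Inc, Basalt Estates SpA, Cobalt Logistics SA, Tessera Logistics Sdn Bhd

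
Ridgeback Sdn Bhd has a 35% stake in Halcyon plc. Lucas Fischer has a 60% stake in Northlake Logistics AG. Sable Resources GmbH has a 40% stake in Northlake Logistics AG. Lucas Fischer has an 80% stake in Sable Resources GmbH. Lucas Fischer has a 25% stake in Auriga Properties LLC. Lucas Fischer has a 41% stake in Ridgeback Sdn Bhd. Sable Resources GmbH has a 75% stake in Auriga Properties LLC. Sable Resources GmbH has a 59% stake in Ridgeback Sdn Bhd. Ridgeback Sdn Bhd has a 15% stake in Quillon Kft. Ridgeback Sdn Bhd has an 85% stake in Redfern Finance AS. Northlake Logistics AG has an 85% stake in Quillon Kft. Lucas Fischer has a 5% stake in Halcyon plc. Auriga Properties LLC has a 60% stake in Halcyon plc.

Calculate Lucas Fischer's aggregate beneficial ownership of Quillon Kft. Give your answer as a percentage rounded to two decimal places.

91.43%

Lucas reaches Quillon along 4 paths.
Via Northlake: 60% × 85% = 51%.
Via Sable → Northlake: 80% × 40% × 85% = 27.2%.
Via Ridgeback: 41% × 15% = 6.15%.
Via Sable → Ridgeback: 80% × 59% × 15% = 7.08%.
Total: 51% + 27.2% + 6.15% + 7.08% = 91.43%.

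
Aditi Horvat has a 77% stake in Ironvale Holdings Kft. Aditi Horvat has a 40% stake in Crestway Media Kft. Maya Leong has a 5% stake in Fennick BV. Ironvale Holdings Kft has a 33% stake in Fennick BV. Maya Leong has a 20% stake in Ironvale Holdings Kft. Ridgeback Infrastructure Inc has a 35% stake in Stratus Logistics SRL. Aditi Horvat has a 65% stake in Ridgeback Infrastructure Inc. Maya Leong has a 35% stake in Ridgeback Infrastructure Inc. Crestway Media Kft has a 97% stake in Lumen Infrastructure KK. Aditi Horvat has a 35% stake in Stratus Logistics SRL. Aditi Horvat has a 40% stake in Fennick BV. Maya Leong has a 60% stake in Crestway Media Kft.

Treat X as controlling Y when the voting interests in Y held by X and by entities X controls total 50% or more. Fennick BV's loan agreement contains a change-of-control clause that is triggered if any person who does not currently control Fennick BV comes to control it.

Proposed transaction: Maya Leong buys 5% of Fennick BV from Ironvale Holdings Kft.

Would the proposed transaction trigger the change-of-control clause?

The purchase adds only to Maya's holdings (Ironvale's stake shrinks), so Maya is the only person who could newly come to control Fennick.
Maya holds 60% of Crestway, so Maya controls Crestway.
Crestway holds 97% of Lumen, so Maya controls Lumen.
In Fennick, Maya's side holds only 5%, not ≥ 50%.
So before the transaction, Maya does not control Fennick.
After the purchase, Maya's direct stake in Fennick rises to 5% + 5% = 10%, and Ironvale's stake falls to 28%.
After the transaction, Maya's side holds 10% of Fennick, not ≥ 50%, so Maya still does not control Fennick.
No new person acquires control, so the clause is not triggered.

No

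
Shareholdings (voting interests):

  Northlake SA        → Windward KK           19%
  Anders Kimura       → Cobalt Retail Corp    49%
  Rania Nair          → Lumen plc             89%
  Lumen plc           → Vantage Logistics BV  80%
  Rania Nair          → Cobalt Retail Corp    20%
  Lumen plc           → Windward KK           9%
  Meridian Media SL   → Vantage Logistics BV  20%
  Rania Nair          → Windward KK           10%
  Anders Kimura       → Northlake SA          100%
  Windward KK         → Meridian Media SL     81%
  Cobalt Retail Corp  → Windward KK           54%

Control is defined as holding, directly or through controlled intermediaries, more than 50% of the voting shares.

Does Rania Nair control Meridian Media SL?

Rania holds 89% of Lumen, so Rania controls Lumen.
Lumen holds 80% of Vantage, so Rania controls Vantage.
Neither Rania nor any entity Rania controls holds any voting interest in Meridian.
So Rania does not control Meridian.

No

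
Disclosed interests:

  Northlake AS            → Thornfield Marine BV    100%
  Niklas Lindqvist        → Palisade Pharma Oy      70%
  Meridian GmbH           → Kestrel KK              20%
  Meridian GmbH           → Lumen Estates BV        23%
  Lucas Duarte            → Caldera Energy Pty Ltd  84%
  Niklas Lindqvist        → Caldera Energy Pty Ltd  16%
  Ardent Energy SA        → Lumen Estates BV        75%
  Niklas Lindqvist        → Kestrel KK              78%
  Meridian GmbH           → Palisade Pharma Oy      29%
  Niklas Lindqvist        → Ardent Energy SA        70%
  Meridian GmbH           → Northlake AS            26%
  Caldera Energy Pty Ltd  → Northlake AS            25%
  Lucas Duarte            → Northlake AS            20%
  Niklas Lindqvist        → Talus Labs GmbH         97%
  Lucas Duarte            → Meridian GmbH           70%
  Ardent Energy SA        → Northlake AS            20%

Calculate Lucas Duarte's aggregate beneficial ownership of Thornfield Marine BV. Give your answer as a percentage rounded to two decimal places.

Lucas reaches Thornfield along 3 paths.
Via Caldera → Northlake: 84% × 25% × 100% = 21%.
Via Northlake: 20% × 100% = 20%.
Via Meridian → Northlake: 70% × 26% × 100% = 18.2%.
Total: 21% + 20% + 18.2% = 59.2%.
Rounded: 59.20%.

59.20%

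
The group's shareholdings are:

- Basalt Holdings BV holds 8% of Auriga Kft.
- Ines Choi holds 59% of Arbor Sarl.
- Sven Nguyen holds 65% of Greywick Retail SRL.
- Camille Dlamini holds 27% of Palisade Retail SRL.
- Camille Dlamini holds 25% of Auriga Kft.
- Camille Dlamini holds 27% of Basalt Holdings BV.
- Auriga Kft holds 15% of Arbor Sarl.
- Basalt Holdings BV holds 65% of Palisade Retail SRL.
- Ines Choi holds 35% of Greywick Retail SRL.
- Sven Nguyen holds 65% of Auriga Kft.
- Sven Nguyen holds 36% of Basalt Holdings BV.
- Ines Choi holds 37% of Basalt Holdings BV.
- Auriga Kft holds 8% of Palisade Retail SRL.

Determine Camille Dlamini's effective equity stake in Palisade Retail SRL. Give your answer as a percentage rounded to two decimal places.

Camille reaches Palisade along 4 paths.
Direct stake: 27% = 27%.
Via Basalt: 27% × 65% = 17.55%.
Via Auriga: 25% × 8% = 2%.
Via Basalt → Auriga: 27% × 8% × 8% = 0.1728%.
Total: 27% + 17.55% + 2% + 0.1728% = 46.7228%.
Rounded: 46.72%.

46.72%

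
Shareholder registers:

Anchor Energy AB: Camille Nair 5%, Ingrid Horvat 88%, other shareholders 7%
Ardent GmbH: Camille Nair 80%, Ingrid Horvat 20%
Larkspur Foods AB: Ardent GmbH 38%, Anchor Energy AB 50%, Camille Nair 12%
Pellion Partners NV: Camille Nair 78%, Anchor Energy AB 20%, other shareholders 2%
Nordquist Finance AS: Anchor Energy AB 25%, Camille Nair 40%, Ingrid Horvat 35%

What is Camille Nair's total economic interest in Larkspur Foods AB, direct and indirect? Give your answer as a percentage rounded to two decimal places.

Camille reaches Larkspur along 3 paths.
Via Ardent: 80% × 38% = 30.4%.
Via Anchor: 5% × 50% = 2.5%.
Direct stake: 12% = 12%.
Total: 30.4% + 2.5% + 12% = 44.9%.
Rounded: 44.90%.

44.90%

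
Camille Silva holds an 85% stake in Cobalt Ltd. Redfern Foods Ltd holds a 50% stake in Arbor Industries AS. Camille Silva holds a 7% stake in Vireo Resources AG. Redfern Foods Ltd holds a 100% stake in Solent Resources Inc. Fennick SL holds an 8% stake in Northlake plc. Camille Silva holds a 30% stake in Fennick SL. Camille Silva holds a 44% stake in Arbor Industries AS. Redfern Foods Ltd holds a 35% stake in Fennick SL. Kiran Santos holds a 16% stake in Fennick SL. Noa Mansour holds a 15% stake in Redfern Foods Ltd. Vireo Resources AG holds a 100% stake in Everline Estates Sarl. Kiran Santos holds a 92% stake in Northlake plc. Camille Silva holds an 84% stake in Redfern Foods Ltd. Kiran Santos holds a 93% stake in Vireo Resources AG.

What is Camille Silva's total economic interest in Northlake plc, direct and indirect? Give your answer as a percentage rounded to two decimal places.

Camille reaches Northlake along 2 paths.
Via Fennick: 30% × 8% = 2.4%.
Via Redfern → Fennick: 84% × 35% × 8% = 2.352%.
Total: 2.4% + 2.352% = 4.752%.
Rounded: 4.75%.

4.75%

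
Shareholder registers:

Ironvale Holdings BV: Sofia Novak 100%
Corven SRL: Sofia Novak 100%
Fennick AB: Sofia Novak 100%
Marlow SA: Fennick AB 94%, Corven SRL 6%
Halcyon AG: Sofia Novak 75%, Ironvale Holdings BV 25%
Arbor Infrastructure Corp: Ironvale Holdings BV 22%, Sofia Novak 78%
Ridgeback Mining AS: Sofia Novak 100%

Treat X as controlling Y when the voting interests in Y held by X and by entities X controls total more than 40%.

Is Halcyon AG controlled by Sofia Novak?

Sofia holds 100% of Ironvale, so Sofia controls Ironvale.
Sofia and Ironvale together hold 75% + 25% = 100% of Halcyon, so Sofia controls Halcyon.

Yes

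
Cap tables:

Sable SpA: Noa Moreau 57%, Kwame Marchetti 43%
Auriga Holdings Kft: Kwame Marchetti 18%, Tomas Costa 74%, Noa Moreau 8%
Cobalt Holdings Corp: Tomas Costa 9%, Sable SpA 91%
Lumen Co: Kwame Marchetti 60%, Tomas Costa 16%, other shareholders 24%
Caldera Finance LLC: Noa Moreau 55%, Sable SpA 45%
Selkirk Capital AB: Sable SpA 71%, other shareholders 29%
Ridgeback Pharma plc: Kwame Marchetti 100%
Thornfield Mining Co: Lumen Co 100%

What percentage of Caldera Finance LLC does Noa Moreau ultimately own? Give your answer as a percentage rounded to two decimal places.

Noa reaches Caldera along 2 paths.
Direct stake: 55% = 55%.
Via Sable: 57% × 45% = 25.65%.
Total: 55% + 25.65% = 80.65%.

80.65%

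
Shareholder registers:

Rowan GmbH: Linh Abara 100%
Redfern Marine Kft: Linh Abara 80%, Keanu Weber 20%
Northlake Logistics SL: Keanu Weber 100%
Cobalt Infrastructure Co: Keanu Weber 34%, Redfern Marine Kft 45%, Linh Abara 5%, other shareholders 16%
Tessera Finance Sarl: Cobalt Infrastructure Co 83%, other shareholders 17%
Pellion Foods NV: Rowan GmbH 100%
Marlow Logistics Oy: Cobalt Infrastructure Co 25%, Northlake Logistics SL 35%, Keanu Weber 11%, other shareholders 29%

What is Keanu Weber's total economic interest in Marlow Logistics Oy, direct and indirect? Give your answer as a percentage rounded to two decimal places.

56.75%

Keanu reaches Marlow along 4 paths.
Via Cobalt: 34% × 25% = 8.5%.
Via Redfern → Cobalt: 20% × 45% × 25% = 2.25%.
Via Northlake: 100% × 35% = 35%.
Direct stake: 11% = 11%.
Total: 8.5% + 2.25% + 35% + 11% = 56.75%.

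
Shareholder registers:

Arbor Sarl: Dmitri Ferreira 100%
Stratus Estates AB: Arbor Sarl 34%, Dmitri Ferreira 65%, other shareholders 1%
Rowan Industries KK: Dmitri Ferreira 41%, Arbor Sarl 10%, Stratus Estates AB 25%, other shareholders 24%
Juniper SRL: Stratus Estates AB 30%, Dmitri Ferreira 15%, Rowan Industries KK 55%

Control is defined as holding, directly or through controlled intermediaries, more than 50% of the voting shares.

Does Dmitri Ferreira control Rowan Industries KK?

Dmitri holds 100% of Arbor, so Dmitri controls Arbor.
Arbor and Dmitri together hold 34% + 65% = 99% of Stratus, so Dmitri controls Stratus.
Dmitri and Arbor and Stratus together hold 41% + 10% + 25% = 76% of Rowan, so Dmitri controls Rowan.

Yes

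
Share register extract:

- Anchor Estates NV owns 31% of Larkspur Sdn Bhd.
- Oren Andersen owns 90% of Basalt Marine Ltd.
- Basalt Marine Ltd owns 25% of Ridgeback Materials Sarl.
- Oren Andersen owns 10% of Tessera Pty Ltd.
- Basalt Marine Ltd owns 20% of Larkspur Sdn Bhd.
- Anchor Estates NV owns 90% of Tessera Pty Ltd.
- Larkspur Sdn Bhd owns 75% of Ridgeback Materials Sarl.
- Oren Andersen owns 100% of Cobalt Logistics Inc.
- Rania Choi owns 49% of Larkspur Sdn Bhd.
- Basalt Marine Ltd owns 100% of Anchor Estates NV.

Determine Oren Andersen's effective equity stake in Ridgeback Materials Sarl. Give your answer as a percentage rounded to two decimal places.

56.93%

Oren reaches Ridgeback along 3 paths.
Via Basalt: 90% × 25% = 22.5%.
Via Basalt → Anchor → Larkspur: 90% × 100% × 31% × 75% = 20.925%.
Via Basalt → Larkspur: 90% × 20% × 75% = 13.5%.
Total: 22.5% + 20.925% + 13.5% = 56.925%.
Rounded: 56.93%.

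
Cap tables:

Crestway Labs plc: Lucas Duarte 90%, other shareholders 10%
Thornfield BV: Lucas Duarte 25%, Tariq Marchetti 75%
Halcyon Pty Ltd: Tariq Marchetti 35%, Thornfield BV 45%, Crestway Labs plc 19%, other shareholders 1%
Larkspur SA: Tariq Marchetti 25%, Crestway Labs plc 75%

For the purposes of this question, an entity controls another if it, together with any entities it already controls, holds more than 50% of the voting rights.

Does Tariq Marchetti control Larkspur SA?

No

Tariq holds 75% of Thornfield, so Tariq controls Thornfield.
Tariq and Thornfield together hold 35% + 45% = 80% of Halcyon, so Tariq controls Halcyon.
In Larkspur, Tariq's side holds only 25%, not > 50%.
So Tariq does not control Larkspur.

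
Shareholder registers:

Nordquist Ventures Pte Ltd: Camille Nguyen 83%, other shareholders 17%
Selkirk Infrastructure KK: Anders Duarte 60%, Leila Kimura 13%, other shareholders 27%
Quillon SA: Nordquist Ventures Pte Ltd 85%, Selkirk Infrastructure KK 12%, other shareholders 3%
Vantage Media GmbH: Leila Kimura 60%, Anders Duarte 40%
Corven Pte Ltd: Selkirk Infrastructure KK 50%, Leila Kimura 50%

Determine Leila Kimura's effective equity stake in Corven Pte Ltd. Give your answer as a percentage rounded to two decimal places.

56.50%

Leila reaches Corven along 2 paths.
Via Selkirk: 13% × 50% = 6.5%.
Direct stake: 50% = 50%.
Total: 6.5% + 50% = 56.5%.
Rounded: 56.50%.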